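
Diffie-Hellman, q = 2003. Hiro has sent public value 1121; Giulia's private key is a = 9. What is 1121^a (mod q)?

1721

Shared key K = 1121^9 mod 2003.
1121^1 ≡ 1121 (mod 2003)
1121^2 = (1121^1)^2 ≡ 1121^2 = 1256641 ≡ 760 (mod 2003)
1121^4 = (1121^2)^2 ≡ 760^2 = 577600 ≡ 736 (mod 2003)
1121^8 = (1121^4)^2 ≡ 736^2 = 541696 ≡ 886 (mod 2003)
1121^9 = 1121^8 · 1121^1 ≡ 886 · 1121 ≡ 1721 (mod 2003).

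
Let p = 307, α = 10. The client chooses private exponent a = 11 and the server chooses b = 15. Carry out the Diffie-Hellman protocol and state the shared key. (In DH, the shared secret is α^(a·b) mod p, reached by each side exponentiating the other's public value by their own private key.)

70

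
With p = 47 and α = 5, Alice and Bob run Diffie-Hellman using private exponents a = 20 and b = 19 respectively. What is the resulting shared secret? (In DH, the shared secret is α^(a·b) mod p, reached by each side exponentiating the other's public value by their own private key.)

18

Alice sends A = α^a mod p = 5^20 mod 47.
5^1 ≡ 5 (mod 47)
5^2 = (5^1)^2 ≡ 5^2 = 25 ≡ 25 (mod 47)
5^4 = (5^2)^2 ≡ 25^2 = 625 ≡ 14 (mod 47)
5^8 = (5^4)^2 ≡ 14^2 = 196 ≡ 8 (mod 47)
5^16 = (5^8)^2 ≡ 8^2 = 64 ≡ 17 (mod 47)
5^20 = 5^16 · 5^4 ≡ 17 · 14 ≡ 3 (mod 47).
So A = 3. Bob then computes K = A^b mod p = 3^19 mod 47.
3^1 ≡ 3 (mod 47)
3^2 = (3^1)^2 ≡ 3^2 = 9 ≡ 9 (mod 47)
3^4 = (3^2)^2 ≡ 9^2 = 81 ≡ 34 (mod 47)
3^8 = (3^4)^2 ≡ 34^2 = 1156 ≡ 28 (mod 47)
3^16 = (3^8)^2 ≡ 28^2 = 784 ≡ 32 (mod 47)
3^19 = 3^16 · 3^2 · 3^1 ≡ 32 · 9 · 3 ≡ 18 (mod 47).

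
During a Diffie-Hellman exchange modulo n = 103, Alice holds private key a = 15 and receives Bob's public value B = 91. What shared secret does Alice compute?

79

Shared key K = 91^15 mod 103.
91^1 ≡ 91 (mod 103)
91^2 = (91^1)^2 ≡ 91^2 = 8281 ≡ 41 (mod 103)
91^4 = (91^2)^2 ≡ 41^2 = 1681 ≡ 33 (mod 103)
91^8 = (91^4)^2 ≡ 33^2 = 1089 ≡ 59 (mod 103)
91^15 = 91^8 · 91^4 · 91^2 · 91^1 ≡ 59 · 33 · 41 · 91 ≡ 79 (mod 103).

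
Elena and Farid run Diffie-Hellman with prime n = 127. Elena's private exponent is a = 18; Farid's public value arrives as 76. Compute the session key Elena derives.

Shared key K = 76^18 mod 127.
76^1 ≡ 76 (mod 127)
76^2 = (76^1)^2 ≡ 76^2 = 5776 ≡ 61 (mod 127)
76^4 = (76^2)^2 ≡ 61^2 = 3721 ≡ 38 (mod 127)
76^8 = (76^4)^2 ≡ 38^2 = 1444 ≡ 47 (mod 127)
76^16 = (76^8)^2 ≡ 47^2 = 2209 ≡ 50 (mod 127)
76^18 = 76^16 · 76^2 ≡ 50 · 61 ≡ 2 (mod 127).

2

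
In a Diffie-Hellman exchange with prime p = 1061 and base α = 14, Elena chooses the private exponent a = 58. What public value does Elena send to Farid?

406

Public value = 14^58 mod 1061.
14^1 ≡ 14 (mod 1061)
14^2 = (14^1)^2 ≡ 14^2 = 196 ≡ 196 (mod 1061)
14^4 = (14^2)^2 ≡ 196^2 = 38416 ≡ 220 (mod 1061)
14^8 = (14^4)^2 ≡ 220^2 = 48400 ≡ 655 (mod 1061)
14^16 = (14^8)^2 ≡ 655^2 = 429025 ≡ 381 (mod 1061)
14^32 = (14^16)^2 ≡ 381^2 = 145161 ≡ 865 (mod 1061)
14^58 = 14^32 · 14^16 · 14^8 · 14^2 ≡ 865 · 381 · 655 · 196 ≡ 406 (mod 1061).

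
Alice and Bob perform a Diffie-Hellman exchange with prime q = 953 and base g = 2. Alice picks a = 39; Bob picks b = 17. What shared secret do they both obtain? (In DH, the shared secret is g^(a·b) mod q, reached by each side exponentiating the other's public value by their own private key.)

Alice sends A = g^a mod q = 2^39 mod 953.
2^1 ≡ 2 (mod 953)
2^2 = (2^1)^2 ≡ 2^2 = 4 ≡ 4 (mod 953)
2^4 = (2^2)^2 ≡ 4^2 = 16 ≡ 16 (mod 953)
2^8 = (2^4)^2 ≡ 16^2 = 256 ≡ 256 (mod 953)
2^16 = (2^8)^2 ≡ 256^2 = 65536 ≡ 732 (mod 953)
2^32 = (2^16)^2 ≡ 732^2 = 535824 ≡ 238 (mod 953)
2^39 = 2^32 · 2^4 · 2^2 · 2^1 ≡ 238 · 16 · 4 · 2 ≡ 921 (mod 953).
So A = 921. Bob then computes K = A^b mod q = 921^17 mod 953.
921^1 ≡ 921 (mod 953)
921^2 = (921^1)^2 ≡ 921^2 = 848241 ≡ 71 (mod 953)
921^4 = (921^2)^2 ≡ 71^2 = 5041 ≡ 276 (mod 953)
921^8 = (921^4)^2 ≡ 276^2 = 76176 ≡ 889 (mod 953)
921^16 = (921^8)^2 ≡ 889^2 = 790321 ≡ 284 (mod 953)
921^17 = 921^16 · 921^1 ≡ 284 · 921 ≡ 442 (mod 953).

442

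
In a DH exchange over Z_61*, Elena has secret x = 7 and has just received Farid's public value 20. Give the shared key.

Shared key K = 20^7 mod 61.
20^1 ≡ 20 (mod 61)
20^2 = (20^1)^2 ≡ 20^2 = 400 ≡ 34 (mod 61)
20^4 = (20^2)^2 ≡ 34^2 = 1156 ≡ 58 (mod 61)
20^7 = 20^4 · 20^2 · 20^1 ≡ 58 · 34 · 20 ≡ 34 (mod 61).

34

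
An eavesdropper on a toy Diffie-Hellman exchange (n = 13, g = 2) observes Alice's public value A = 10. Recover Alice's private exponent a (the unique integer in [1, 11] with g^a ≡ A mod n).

Try successive powers of 2 modulo 13:
2^1 ≡ 2
2^2 ≡ 4
2^3 ≡ 8
2^4 ≡ 3
2^5 ≡ 6
2^6 ≡ 12
2^7 ≡ 11
2^8 ≡ 9
2^9 ≡ 5
2^10 ≡ 10
Found: a = 10.

10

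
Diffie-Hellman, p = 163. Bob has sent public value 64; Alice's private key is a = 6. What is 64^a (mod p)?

133

Shared key K = 64^6 mod 163.
64^1 ≡ 64 (mod 163)
64^2 = (64^1)^2 ≡ 64^2 = 4096 ≡ 21 (mod 163)
64^4 = (64^2)^2 ≡ 21^2 = 441 ≡ 115 (mod 163)
64^6 = 64^4 · 64^2 ≡ 115 · 21 ≡ 133 (mod 163).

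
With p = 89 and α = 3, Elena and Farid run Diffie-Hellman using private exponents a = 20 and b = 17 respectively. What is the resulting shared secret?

Farid sends B = α^b mod p = 3^17 mod 89.
3^1 ≡ 3 (mod 89)
3^2 = (3^1)^2 ≡ 3^2 = 9 ≡ 9 (mod 89)
3^4 = (3^2)^2 ≡ 9^2 = 81 ≡ 81 (mod 89)
3^8 = (3^4)^2 ≡ 81^2 = 6561 ≡ 64 (mod 89)
3^16 = (3^8)^2 ≡ 64^2 = 4096 ≡ 2 (mod 89)
3^17 = 3^16 · 3^1 ≡ 2 · 3 ≡ 6 (mod 89).
So B = 6. Elena then computes K = B^a mod p = 6^20 mod 89.
6^1 ≡ 6 (mod 89)
6^2 = (6^1)^2 ≡ 6^2 = 36 ≡ 36 (mod 89)
6^4 = (6^2)^2 ≡ 36^2 = 1296 ≡ 50 (mod 89)
6^8 = (6^4)^2 ≡ 50^2 = 2500 ≡ 8 (mod 89)
6^16 = (6^8)^2 ≡ 8^2 = 64 ≡ 64 (mod 89)
6^20 = 6^16 · 6^4 ≡ 64 · 50 ≡ 85 (mod 89).

85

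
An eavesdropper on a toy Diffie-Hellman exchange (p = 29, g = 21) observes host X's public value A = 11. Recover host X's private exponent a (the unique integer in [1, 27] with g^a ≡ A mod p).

Try successive powers of 21 modulo 29:
21^1 ≡ 21
21^2 ≡ 6
21^3 ≡ 10
21^4 ≡ 7
21^5 ≡ 2
21^6 ≡ 13
21^7 ≡ 12
21^8 ≡ 20
21^9 ≡ 14
21^10 ≡ 4
21^11 ≡ 26
21^12 ≡ 24
21^13 ≡ 11
Found: a = 13.

13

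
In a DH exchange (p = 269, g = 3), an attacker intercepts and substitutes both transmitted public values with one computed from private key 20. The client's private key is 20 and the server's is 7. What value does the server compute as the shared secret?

The server receives an attacker's public value M = 3^20 mod 269 instead of the honest one.
3^1 ≡ 3 (mod 269)
3^2 = (3^1)^2 ≡ 3^2 = 9 ≡ 9 (mod 269)
3^4 = (3^2)^2 ≡ 9^2 = 81 ≡ 81 (mod 269)
3^8 = (3^4)^2 ≡ 81^2 = 6561 ≡ 105 (mod 269)
3^16 = (3^8)^2 ≡ 105^2 = 11025 ≡ 265 (mod 269)
3^20 = 3^16 · 3^4 ≡ 265 · 81 ≡ 214 (mod 269).
So M = 214. The server computes K = M^7 mod 269.
214^1 ≡ 214 (mod 269)
214^2 = (214^1)^2 ≡ 214^2 = 45796 ≡ 66 (mod 269)
214^4 = (214^2)^2 ≡ 66^2 = 4356 ≡ 52 (mod 269)
214^7 = 214^4 · 214^2 · 214^1 ≡ 52 · 66 · 214 ≡ 78 (mod 269).

78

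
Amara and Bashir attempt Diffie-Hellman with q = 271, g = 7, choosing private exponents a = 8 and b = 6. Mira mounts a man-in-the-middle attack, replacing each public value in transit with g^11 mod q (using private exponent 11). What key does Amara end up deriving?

16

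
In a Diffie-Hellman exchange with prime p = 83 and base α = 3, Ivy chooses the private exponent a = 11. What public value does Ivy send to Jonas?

Public value = 3^11 mod 83.
3^1 ≡ 3 (mod 83)
3^2 = (3^1)^2 ≡ 3^2 = 9 ≡ 9 (mod 83)
3^4 = (3^2)^2 ≡ 9^2 = 81 ≡ 81 (mod 83)
3^8 = (3^4)^2 ≡ 81^2 = 6561 ≡ 4 (mod 83)
3^11 = 3^8 · 3^2 · 3^1 ≡ 4 · 9 · 3 ≡ 25 (mod 83).

25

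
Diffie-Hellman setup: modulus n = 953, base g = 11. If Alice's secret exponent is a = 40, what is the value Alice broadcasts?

Public value = 11^40 (mod 953).
11^1 ≡ 11 (mod 953)
11^2 = (11^1)^2 ≡ 11^2 = 121 ≡ 121 (mod 953)
11^4 = (11^2)^2 ≡ 121^2 = 14641 ≡ 346 (mod 953)
11^8 = (11^4)^2 ≡ 346^2 = 119716 ≡ 591 (mod 953)
11^16 = (11^8)^2 ≡ 591^2 = 349281 ≡ 483 (mod 953)
11^32 = (11^16)^2 ≡ 483^2 = 233289 ≡ 757 (mod 953)
11^40 = 11^32 · 11^8 ≡ 757 · 591 ≡ 430 (mod 953).

430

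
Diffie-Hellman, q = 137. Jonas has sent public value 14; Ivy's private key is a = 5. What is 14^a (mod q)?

99

Shared key K = 14^5 mod 137.
14^1 ≡ 14 (mod 137)
14^2 = (14^1)^2 ≡ 14^2 = 196 ≡ 59 (mod 137)
14^4 = (14^2)^2 ≡ 59^2 = 3481 ≡ 56 (mod 137)
14^5 = 14^4 · 14^1 ≡ 56 · 14 ≡ 99 (mod 137).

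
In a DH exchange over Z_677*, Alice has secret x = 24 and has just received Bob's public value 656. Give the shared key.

149

Shared key K = 656^24 mod 677.
656^1 ≡ 656 (mod 677)
656^2 = (656^1)^2 ≡ 656^2 = 430336 ≡ 441 (mod 677)
656^4 = (656^2)^2 ≡ 441^2 = 194481 ≡ 182 (mod 677)
656^8 = (656^4)^2 ≡ 182^2 = 33124 ≡ 628 (mod 677)
656^16 = (656^8)^2 ≡ 628^2 = 394384 ≡ 370 (mod 677)
656^24 = 656^16 · 656^8 ≡ 370 · 628 ≡ 149 (mod 677).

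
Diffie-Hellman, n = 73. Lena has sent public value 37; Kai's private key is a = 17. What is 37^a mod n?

Shared key K = 37^17 mod 73.
37^1 ≡ 37 (mod 73)
37^2 = (37^1)^2 ≡ 37^2 = 1369 ≡ 55 (mod 73)
37^4 = (37^2)^2 ≡ 55^2 = 3025 ≡ 32 (mod 73)
37^8 = (37^4)^2 ≡ 32^2 = 1024 ≡ 2 (mod 73)
37^16 = (37^8)^2 ≡ 2^2 = 4 ≡ 4 (mod 73)
37^17 = 37^16 · 37^1 ≡ 4 · 37 ≡ 2 (mod 73).

2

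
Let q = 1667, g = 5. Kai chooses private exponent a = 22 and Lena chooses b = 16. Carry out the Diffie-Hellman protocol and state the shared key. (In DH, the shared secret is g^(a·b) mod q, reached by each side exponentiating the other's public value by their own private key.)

1470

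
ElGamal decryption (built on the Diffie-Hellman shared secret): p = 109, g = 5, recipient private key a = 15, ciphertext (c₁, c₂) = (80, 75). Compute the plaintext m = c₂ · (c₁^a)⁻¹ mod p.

Shared mask s = c₁^a mod p = 80^15 mod 109.
80^1 ≡ 80 (mod 109)
80^2 = (80^1)^2 ≡ 80^2 = 6400 ≡ 78 (mod 109)
80^4 = (80^2)^2 ≡ 78^2 = 6084 ≡ 89 (mod 109)
80^8 = (80^4)^2 ≡ 89^2 = 7921 ≡ 73 (mod 109)
80^15 = 80^8 · 80^4 · 80^2 · 80^1 ≡ 73 · 89 · 78 · 80 ≡ 38 (mod 109).
So s = 38; s⁻¹ ≡ 66 (mod 109).
m = c₂ · s⁻¹ mod 109 = 75 · 66 mod 109 = 45.

45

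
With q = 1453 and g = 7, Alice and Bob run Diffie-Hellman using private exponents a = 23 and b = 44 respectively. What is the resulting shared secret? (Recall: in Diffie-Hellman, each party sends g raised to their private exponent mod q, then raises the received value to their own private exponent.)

Alice sends A = g^a mod q = 7^23 mod 1453.
7^1 ≡ 7 (mod 1453)
7^2 = (7^1)^2 ≡ 7^2 = 49 ≡ 49 (mod 1453)
7^4 = (7^2)^2 ≡ 49^2 = 2401 ≡ 948 (mod 1453)
7^8 = (7^4)^2 ≡ 948^2 = 898704 ≡ 750 (mod 1453)
7^16 = (7^8)^2 ≡ 750^2 = 562500 ≡ 189 (mod 1453)
7^23 = 7^16 · 7^4 · 7^2 · 7^1 ≡ 189 · 948 · 49 · 7 ≡ 1361 (mod 1453).
So A = 1361. Bob then computes K = A^b mod q = 1361^44 mod 1453.
1361^1 ≡ 1361 (mod 1453)
1361^2 = (1361^1)^2 ≡ 1361^2 = 1852321 ≡ 1199 (mod 1453)
1361^4 = (1361^2)^2 ≡ 1199^2 = 1437601 ≡ 584 (mod 1453)
1361^8 = (1361^4)^2 ≡ 584^2 = 341056 ≡ 1054 (mod 1453)
1361^16 = (1361^8)^2 ≡ 1054^2 = 1110916 ≡ 824 (mod 1453)
1361^32 = (1361^16)^2 ≡ 824^2 = 678976 ≡ 425 (mod 1453)
1361^44 = 1361^32 · 1361^8 · 1361^4 ≡ 425 · 1054 · 584 ≡ 321 (mod 1453).

321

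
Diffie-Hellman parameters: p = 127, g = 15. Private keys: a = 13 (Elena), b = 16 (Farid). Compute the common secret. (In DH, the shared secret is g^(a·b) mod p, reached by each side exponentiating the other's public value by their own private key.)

30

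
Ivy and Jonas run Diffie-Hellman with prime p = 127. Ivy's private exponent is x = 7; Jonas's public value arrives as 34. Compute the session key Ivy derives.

Shared key K = 34^7 mod 127.
34^1 ≡ 34 (mod 127)
34^2 = (34^1)^2 ≡ 34^2 = 1156 ≡ 13 (mod 127)
34^4 = (34^2)^2 ≡ 13^2 = 169 ≡ 42 (mod 127)
34^7 = 34^4 · 34^2 · 34^1 ≡ 42 · 13 · 34 ≡ 22 (mod 127).

22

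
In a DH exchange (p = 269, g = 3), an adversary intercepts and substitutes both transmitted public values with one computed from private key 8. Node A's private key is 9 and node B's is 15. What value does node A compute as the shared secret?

Node A receives an adversary's public value M = 3^8 mod 269 instead of the honest one.
3^1 ≡ 3 (mod 269)
3^2 = (3^1)^2 ≡ 3^2 = 9 ≡ 9 (mod 269)
3^4 = (3^2)^2 ≡ 9^2 = 81 ≡ 81 (mod 269)
3^8 = (3^4)^2 ≡ 81^2 = 6561 ≡ 105 (mod 269)
So M = 105. Node A computes K = M^9 mod 269.
105^1 ≡ 105 (mod 269)
105^2 = (105^1)^2 ≡ 105^2 = 11025 ≡ 265 (mod 269)
105^4 = (105^2)^2 ≡ 265^2 = 70225 ≡ 16 (mod 269)
105^8 = (105^4)^2 ≡ 16^2 = 256 ≡ 256 (mod 269)
105^9 = 105^8 · 105^1 ≡ 256 · 105 ≡ 249 (mod 269).

249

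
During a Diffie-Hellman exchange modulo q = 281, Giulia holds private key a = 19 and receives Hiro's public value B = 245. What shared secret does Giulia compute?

Shared key K = 245^19 mod 281.
245^1 ≡ 245 (mod 281)
245^2 = (245^1)^2 ≡ 245^2 = 60025 ≡ 172 (mod 281)
245^4 = (245^2)^2 ≡ 172^2 = 29584 ≡ 79 (mod 281)
245^8 = (245^4)^2 ≡ 79^2 = 6241 ≡ 59 (mod 281)
245^16 = (245^8)^2 ≡ 59^2 = 3481 ≡ 109 (mod 281)
245^19 = 245^16 · 245^2 · 245^1 ≡ 109 · 172 · 245 ≡ 34 (mod 281).

34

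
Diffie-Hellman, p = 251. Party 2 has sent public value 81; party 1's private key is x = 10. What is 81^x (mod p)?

125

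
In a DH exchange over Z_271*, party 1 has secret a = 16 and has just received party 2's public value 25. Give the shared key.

Shared key K = 25^16 mod 271.
25^1 ≡ 25 (mod 271)
25^2 = (25^1)^2 ≡ 25^2 = 625 ≡ 83 (mod 271)
25^4 = (25^2)^2 ≡ 83^2 = 6889 ≡ 114 (mod 271)
25^8 = (25^4)^2 ≡ 114^2 = 12996 ≡ 259 (mod 271)
25^16 = (25^8)^2 ≡ 259^2 = 67081 ≡ 144 (mod 271)

144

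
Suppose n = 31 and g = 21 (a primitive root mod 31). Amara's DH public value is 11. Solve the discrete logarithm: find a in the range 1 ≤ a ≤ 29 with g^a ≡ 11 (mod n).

Try successive powers of 21 modulo 31:
21^1 ≡ 21
21^2 ≡ 7
21^3 ≡ 23
21^4 ≡ 18
21^5 ≡ 6
21^6 ≡ 2
21^7 ≡ 11
Found: a = 7.

7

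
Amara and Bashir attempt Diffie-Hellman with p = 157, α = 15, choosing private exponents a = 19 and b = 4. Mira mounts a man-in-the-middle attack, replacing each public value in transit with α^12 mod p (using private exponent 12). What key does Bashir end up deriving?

Bashir receives Mira's public value M = 15^12 mod 157 instead of the honest one.
15^1 ≡ 15 (mod 157)
15^2 = (15^1)^2 ≡ 15^2 = 225 ≡ 68 (mod 157)
15^4 = (15^2)^2 ≡ 68^2 = 4624 ≡ 71 (mod 157)
15^8 = (15^4)^2 ≡ 71^2 = 5041 ≡ 17 (mod 157)
15^12 = 15^8 · 15^4 ≡ 17 · 71 ≡ 108 (mod 157).
So M = 108. Bashir computes K = M^4 mod 157.
108^1 ≡ 108 (mod 157)
108^2 = (108^1)^2 ≡ 108^2 = 11664 ≡ 46 (mod 157)
108^4 = (108^2)^2 ≡ 46^2 = 2116 ≡ 75 (mod 157)

75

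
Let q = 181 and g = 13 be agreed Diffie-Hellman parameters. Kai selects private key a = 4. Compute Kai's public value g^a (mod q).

Public value = 13^4 (mod 181).
13^1 ≡ 13 (mod 181)
13^2 = (13^1)^2 ≡ 13^2 = 169 ≡ 169 (mod 181)
13^4 = (13^2)^2 ≡ 169^2 = 28561 ≡ 144 (mod 181)

144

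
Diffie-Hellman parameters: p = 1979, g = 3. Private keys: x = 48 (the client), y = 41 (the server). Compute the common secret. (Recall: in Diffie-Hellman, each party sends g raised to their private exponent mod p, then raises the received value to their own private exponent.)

1307

The server sends B = g^y mod p = 3^41 mod 1979.
3^1 ≡ 3 (mod 1979)
3^2 = (3^1)^2 ≡ 3^2 = 9 ≡ 9 (mod 1979)
3^4 = (3^2)^2 ≡ 9^2 = 81 ≡ 81 (mod 1979)
3^8 = (3^4)^2 ≡ 81^2 = 6561 ≡ 624 (mod 1979)
3^16 = (3^8)^2 ≡ 624^2 = 389376 ≡ 1492 (mod 1979)
3^32 = (3^16)^2 ≡ 1492^2 = 2226064 ≡ 1668 (mod 1979)
3^41 = 3^32 · 3^8 · 3^1 ≡ 1668 · 624 · 3 ≡ 1613 (mod 1979).
So B = 1613. The client then computes K = B^x mod p = 1613^48 mod 1979.
1613^1 ≡ 1613 (mod 1979)
1613^2 = (1613^1)^2 ≡ 1613^2 = 2601769 ≡ 1363 (mod 1979)
1613^4 = (1613^2)^2 ≡ 1363^2 = 1857769 ≡ 1467 (mod 1979)
1613^8 = (1613^4)^2 ≡ 1467^2 = 2152089 ≡ 916 (mod 1979)
1613^16 = (1613^8)^2 ≡ 916^2 = 839056 ≡ 1939 (mod 1979)
1613^32 = (1613^16)^2 ≡ 1939^2 = 3759721 ≡ 1600 (mod 1979)
1613^48 = 1613^32 · 1613^16 ≡ 1600 · 1939 ≡ 1307 (mod 1979).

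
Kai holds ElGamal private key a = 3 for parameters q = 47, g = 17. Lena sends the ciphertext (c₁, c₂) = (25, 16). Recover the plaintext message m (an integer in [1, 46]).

3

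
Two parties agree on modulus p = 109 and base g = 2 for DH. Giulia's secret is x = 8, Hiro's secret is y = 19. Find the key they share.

38

Hiro sends B = g^y mod p = 2^19 mod 109.
2^1 ≡ 2 (mod 109)
2^2 = (2^1)^2 ≡ 2^2 = 4 ≡ 4 (mod 109)
2^4 = (2^2)^2 ≡ 4^2 = 16 ≡ 16 (mod 109)
2^8 = (2^4)^2 ≡ 16^2 = 256 ≡ 38 (mod 109)
2^16 = (2^8)^2 ≡ 38^2 = 1444 ≡ 27 (mod 109)
2^19 = 2^16 · 2^2 · 2^1 ≡ 27 · 4 · 2 ≡ 107 (mod 109).
So B = 107. Giulia then computes K = B^x mod p = 107^8 mod 109.
107^1 ≡ 107 (mod 109)
107^2 = (107^1)^2 ≡ 107^2 = 11449 ≡ 4 (mod 109)
107^4 = (107^2)^2 ≡ 4^2 = 16 ≡ 16 (mod 109)
107^8 = (107^4)^2 ≡ 16^2 = 256 ≡ 38 (mod 109)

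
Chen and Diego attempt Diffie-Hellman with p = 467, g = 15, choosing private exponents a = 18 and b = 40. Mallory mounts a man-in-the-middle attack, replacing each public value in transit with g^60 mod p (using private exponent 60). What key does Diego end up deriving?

430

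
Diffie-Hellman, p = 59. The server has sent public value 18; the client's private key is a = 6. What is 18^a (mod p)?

22

Shared key K = 18^6 mod 59.
18^1 ≡ 18 (mod 59)
18^2 = (18^1)^2 ≡ 18^2 = 324 ≡ 29 (mod 59)
18^4 = (18^2)^2 ≡ 29^2 = 841 ≡ 15 (mod 59)
18^6 = 18^4 · 18^2 ≡ 15 · 29 ≡ 22 (mod 59).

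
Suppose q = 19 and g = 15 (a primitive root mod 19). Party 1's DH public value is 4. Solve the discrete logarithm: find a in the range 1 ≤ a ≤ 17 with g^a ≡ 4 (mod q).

Try successive powers of 15 modulo 19:
15^1 ≡ 15
15^2 ≡ 16
15^3 ≡ 12
15^4 ≡ 9
15^5 ≡ 2
15^6 ≡ 11
15^7 ≡ 13
15^8 ≡ 5
15^9 ≡ 18
15^10 ≡ 4
Found: a = 10.

10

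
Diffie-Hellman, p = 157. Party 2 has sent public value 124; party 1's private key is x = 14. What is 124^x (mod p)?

115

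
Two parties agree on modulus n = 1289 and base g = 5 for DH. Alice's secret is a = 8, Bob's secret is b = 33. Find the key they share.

Alice sends A = g^a mod n = 5^8 mod 1289.
5^1 ≡ 5 (mod 1289)
5^2 = (5^1)^2 ≡ 5^2 = 25 ≡ 25 (mod 1289)
5^4 = (5^2)^2 ≡ 25^2 = 625 ≡ 625 (mod 1289)
5^8 = (5^4)^2 ≡ 625^2 = 390625 ≡ 58 (mod 1289)
So A = 58. Bob then computes K = A^b mod n = 58^33 mod 1289.
58^1 ≡ 58 (mod 1289)
58^2 = (58^1)^2 ≡ 58^2 = 3364 ≡ 786 (mod 1289)
58^4 = (58^2)^2 ≡ 786^2 = 617796 ≡ 365 (mod 1289)
58^8 = (58^4)^2 ≡ 365^2 = 133225 ≡ 458 (mod 1289)
58^16 = (58^8)^2 ≡ 458^2 = 209764 ≡ 946 (mod 1289)
58^32 = (58^16)^2 ≡ 946^2 = 894916 ≡ 350 (mod 1289)
58^33 = 58^32 · 58^1 ≡ 350 · 58 ≡ 965 (mod 1289).

965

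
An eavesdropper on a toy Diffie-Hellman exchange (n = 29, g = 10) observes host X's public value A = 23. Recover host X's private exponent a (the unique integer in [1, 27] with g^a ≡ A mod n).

24

Try successive powers of 10 modulo 29:
10^1 ≡ 10
10^2 ≡ 13
10^3 ≡ 14
10^4 ≡ 24
10^5 ≡ 8
10^6 ≡ 22
10^7 ≡ 17
10^8 ≡ 25
10^9 ≡ 18
10^10 ≡ 6
10^11 ≡ 2
10^12 ≡ 20
10^13 ≡ 26
10^14 ≡ 28
10^15 ≡ 19
10^16 ≡ 16
10^17 ≡ 15
10^18 ≡ 5
10^19 ≡ 21
10^20 ≡ 7
10^21 ≡ 12
10^22 ≡ 4
10^23 ≡ 11
10^24 ≡ 23
Found: a = 24.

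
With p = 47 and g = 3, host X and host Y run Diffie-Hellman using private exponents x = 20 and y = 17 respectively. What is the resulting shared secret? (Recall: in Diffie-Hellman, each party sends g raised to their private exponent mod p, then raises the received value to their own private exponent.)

Host X sends A = g^x mod p = 3^20 mod 47.
3^1 ≡ 3 (mod 47)
3^2 = (3^1)^2 ≡ 3^2 = 9 ≡ 9 (mod 47)
3^4 = (3^2)^2 ≡ 9^2 = 81 ≡ 34 (mod 47)
3^8 = (3^4)^2 ≡ 34^2 = 1156 ≡ 28 (mod 47)
3^16 = (3^8)^2 ≡ 28^2 = 784 ≡ 32 (mod 47)
3^20 = 3^16 · 3^4 ≡ 32 · 34 ≡ 7 (mod 47).
So A = 7. Host Y then computes K = A^y mod p = 7^17 mod 47.
7^1 ≡ 7 (mod 47)
7^2 = (7^1)^2 ≡ 7^2 = 49 ≡ 2 (mod 47)
7^4 = (7^2)^2 ≡ 2^2 = 4 ≡ 4 (mod 47)
7^8 = (7^4)^2 ≡ 4^2 = 16 ≡ 16 (mod 47)
7^16 = (7^8)^2 ≡ 16^2 = 256 ≡ 21 (mod 47)
7^17 = 7^16 · 7^1 ≡ 21 · 7 ≡ 6 (mod 47).

6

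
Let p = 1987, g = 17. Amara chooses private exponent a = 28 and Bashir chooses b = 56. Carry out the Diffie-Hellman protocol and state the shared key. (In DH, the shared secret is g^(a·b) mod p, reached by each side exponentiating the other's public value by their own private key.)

1768

Bashir sends B = g^b mod p = 17^56 mod 1987.
17^1 ≡ 17 (mod 1987)
17^2 = (17^1)^2 ≡ 17^2 = 289 ≡ 289 (mod 1987)
17^4 = (17^2)^2 ≡ 289^2 = 83521 ≡ 67 (mod 1987)
17^8 = (17^4)^2 ≡ 67^2 = 4489 ≡ 515 (mod 1987)
17^16 = (17^8)^2 ≡ 515^2 = 265225 ≡ 954 (mod 1987)
17^32 = (17^16)^2 ≡ 954^2 = 910116 ≡ 70 (mod 1987)
17^56 = 17^32 · 17^16 · 17^8 ≡ 70 · 954 · 515 ≡ 704 (mod 1987).
So B = 704. Amara then computes K = B^a mod p = 704^28 mod 1987.
704^1 ≡ 704 (mod 1987)
704^2 = (704^1)^2 ≡ 704^2 = 495616 ≡ 853 (mod 1987)
704^4 = (704^2)^2 ≡ 853^2 = 727609 ≡ 367 (mod 1987)
704^8 = (704^4)^2 ≡ 367^2 = 134689 ≡ 1560 (mod 1987)
704^16 = (704^8)^2 ≡ 1560^2 = 2433600 ≡ 1512 (mod 1987)
704^28 = 704^16 · 704^8 · 704^4 ≡ 1512 · 1560 · 367 ≡ 1768 (mod 1987).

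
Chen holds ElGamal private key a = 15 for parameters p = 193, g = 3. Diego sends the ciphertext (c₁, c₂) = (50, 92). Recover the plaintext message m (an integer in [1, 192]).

Shared mask s = c₁^a mod p = 50^15 mod 193.
50^1 ≡ 50 (mod 193)
50^2 = (50^1)^2 ≡ 50^2 = 2500 ≡ 184 (mod 193)
50^4 = (50^2)^2 ≡ 184^2 = 33856 ≡ 81 (mod 193)
50^8 = (50^4)^2 ≡ 81^2 = 6561 ≡ 192 (mod 193)
50^15 = 50^8 · 50^4 · 50^2 · 50^1 ≡ 192 · 81 · 184 · 50 ≡ 166 (mod 193).
So s = 166; s⁻¹ ≡ 50 (mod 193).
m = c₂ · s⁻¹ mod 193 = 92 · 50 mod 193 = 161.

161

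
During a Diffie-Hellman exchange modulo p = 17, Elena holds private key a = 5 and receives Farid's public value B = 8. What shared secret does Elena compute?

9

Shared key K = 8^5 mod 17.
8^1 ≡ 8 (mod 17)
8^2 = (8^1)^2 ≡ 8^2 = 64 ≡ 13 (mod 17)
8^4 = (8^2)^2 ≡ 13^2 = 169 ≡ 16 (mod 17)
8^5 = 8^4 · 8^1 ≡ 16 · 8 ≡ 9 (mod 17).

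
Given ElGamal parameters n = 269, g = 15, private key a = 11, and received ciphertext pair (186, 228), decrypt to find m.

178

Shared mask s = c₁^a mod n = 186^11 mod 269.
186^1 ≡ 186 (mod 269)
186^2 = (186^1)^2 ≡ 186^2 = 34596 ≡ 164 (mod 269)
186^4 = (186^2)^2 ≡ 164^2 = 26896 ≡ 265 (mod 269)
186^8 = (186^4)^2 ≡ 265^2 = 70225 ≡ 16 (mod 269)
186^11 = 186^8 · 186^2 · 186^1 ≡ 16 · 164 · 186 ≡ 98 (mod 269).
So s = 98; s⁻¹ ≡ 140 (mod 269).
m = c₂ · s⁻¹ mod 269 = 228 · 140 mod 269 = 178.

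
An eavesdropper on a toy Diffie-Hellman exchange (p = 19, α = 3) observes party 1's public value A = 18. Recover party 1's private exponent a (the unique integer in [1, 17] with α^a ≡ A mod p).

Try successive powers of 3 modulo 19:
3^1 ≡ 3
3^2 ≡ 9
3^3 ≡ 8
3^4 ≡ 5
3^5 ≡ 15
3^6 ≡ 7
3^7 ≡ 2
3^8 ≡ 6
3^9 ≡ 18
Found: a = 9.

9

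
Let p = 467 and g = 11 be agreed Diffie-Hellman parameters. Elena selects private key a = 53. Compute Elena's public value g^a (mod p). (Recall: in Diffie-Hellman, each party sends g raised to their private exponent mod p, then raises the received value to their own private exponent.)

312

Public value = 11^53 (mod 467).
11^1 ≡ 11 (mod 467)
11^2 = (11^1)^2 ≡ 11^2 = 121 ≡ 121 (mod 467)
11^4 = (11^2)^2 ≡ 121^2 = 14641 ≡ 164 (mod 467)
11^8 = (11^4)^2 ≡ 164^2 = 26896 ≡ 277 (mod 467)
11^16 = (11^8)^2 ≡ 277^2 = 76729 ≡ 141 (mod 467)
11^32 = (11^16)^2 ≡ 141^2 = 19881 ≡ 267 (mod 467)
11^53 = 11^32 · 11^16 · 11^4 · 11^1 ≡ 267 · 141 · 164 · 11 ≡ 312 (mod 467).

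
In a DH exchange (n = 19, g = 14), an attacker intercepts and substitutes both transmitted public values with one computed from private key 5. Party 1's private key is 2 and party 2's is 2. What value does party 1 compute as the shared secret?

Party 1 receives an attacker's public value M = 14^5 mod 19 instead of the honest one.
14^1 ≡ 14 (mod 19)
14^2 = (14^1)^2 ≡ 14^2 = 196 ≡ 6 (mod 19)
14^4 = (14^2)^2 ≡ 6^2 = 36 ≡ 17 (mod 19)
14^5 = 14^4 · 14^1 ≡ 17 · 14 ≡ 10 (mod 19).
So M = 10. Party 1 computes K = M^2 mod 19.
10^1 ≡ 10 (mod 19)
10^2 = (10^1)^2 ≡ 10^2 = 100 ≡ 5 (mod 19)

5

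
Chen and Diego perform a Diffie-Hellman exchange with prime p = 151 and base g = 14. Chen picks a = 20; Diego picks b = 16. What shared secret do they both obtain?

Chen sends A = g^a mod p = 14^20 mod 151.
14^1 ≡ 14 (mod 151)
14^2 = (14^1)^2 ≡ 14^2 = 196 ≡ 45 (mod 151)
14^4 = (14^2)^2 ≡ 45^2 = 2025 ≡ 62 (mod 151)
14^8 = (14^4)^2 ≡ 62^2 = 3844 ≡ 69 (mod 151)
14^16 = (14^8)^2 ≡ 69^2 = 4761 ≡ 80 (mod 151)
14^20 = 14^16 · 14^4 ≡ 80 · 62 ≡ 128 (mod 151).
So A = 128. Diego then computes K = A^b mod p = 128^16 mod 151.
128^1 ≡ 128 (mod 151)
128^2 = (128^1)^2 ≡ 128^2 = 16384 ≡ 76 (mod 151)
128^4 = (128^2)^2 ≡ 76^2 = 5776 ≡ 38 (mod 151)
128^8 = (128^4)^2 ≡ 38^2 = 1444 ≡ 85 (mod 151)
128^16 = (128^8)^2 ≡ 85^2 = 7225 ≡ 128 (mod 151)

128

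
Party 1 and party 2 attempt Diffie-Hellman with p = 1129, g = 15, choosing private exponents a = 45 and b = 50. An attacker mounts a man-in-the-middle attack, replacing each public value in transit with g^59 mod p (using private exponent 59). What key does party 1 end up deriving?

1043

Party 1 receives an attacker's public value M = 15^59 mod 1129 instead of the honest one.
15^1 ≡ 15 (mod 1129)
15^2 = (15^1)^2 ≡ 15^2 = 225 ≡ 225 (mod 1129)
15^4 = (15^2)^2 ≡ 225^2 = 50625 ≡ 949 (mod 1129)
15^8 = (15^4)^2 ≡ 949^2 = 900601 ≡ 788 (mod 1129)
15^16 = (15^8)^2 ≡ 788^2 = 620944 ≡ 1123 (mod 1129)
15^32 = (15^16)^2 ≡ 1123^2 = 1261129 ≡ 36 (mod 1129)
15^59 = 15^32 · 15^16 · 15^8 · 15^2 · 15^1 ≡ 36 · 1123 · 788 · 225 · 15 ≡ 135 (mod 1129).
So M = 135. Party 1 computes K = M^45 mod 1129.
135^1 ≡ 135 (mod 1129)
135^2 = (135^1)^2 ≡ 135^2 = 18225 ≡ 161 (mod 1129)
135^4 = (135^2)^2 ≡ 161^2 = 25921 ≡ 1083 (mod 1129)
135^8 = (135^4)^2 ≡ 1083^2 = 1172889 ≡ 987 (mod 1129)
135^16 = (135^8)^2 ≡ 987^2 = 974169 ≡ 971 (mod 1129)
135^32 = (135^16)^2 ≡ 971^2 = 942841 ≡ 126 (mod 1129)
135^45 = 135^32 · 135^8 · 135^4 · 135^1 ≡ 126 · 987 · 1083 · 135 ≡ 1043 (mod 1129).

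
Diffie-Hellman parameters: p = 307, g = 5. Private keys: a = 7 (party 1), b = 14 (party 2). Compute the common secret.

Party 2 sends B = g^b mod p = 5^14 mod 307.
5^1 ≡ 5 (mod 307)
5^2 = (5^1)^2 ≡ 5^2 = 25 ≡ 25 (mod 307)
5^4 = (5^2)^2 ≡ 25^2 = 625 ≡ 11 (mod 307)
5^8 = (5^4)^2 ≡ 11^2 = 121 ≡ 121 (mod 307)
5^14 = 5^8 · 5^4 · 5^2 ≡ 121 · 11 · 25 ≡ 119 (mod 307).
So B = 119. Party 1 then computes K = B^a mod p = 119^7 mod 307.
119^1 ≡ 119 (mod 307)
119^2 = (119^1)^2 ≡ 119^2 = 14161 ≡ 39 (mod 307)
119^4 = (119^2)^2 ≡ 39^2 = 1521 ≡ 293 (mod 307)
119^7 = 119^4 · 119^2 · 119^1 ≡ 293 · 39 · 119 ≡ 110 (mod 307).

110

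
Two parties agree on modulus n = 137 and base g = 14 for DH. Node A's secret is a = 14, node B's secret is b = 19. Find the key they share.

60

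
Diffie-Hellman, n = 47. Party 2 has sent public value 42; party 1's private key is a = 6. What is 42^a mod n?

21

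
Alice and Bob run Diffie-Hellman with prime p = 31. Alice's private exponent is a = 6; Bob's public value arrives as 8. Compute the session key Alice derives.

8

Shared key K = 8^6 mod 31.
8^1 ≡ 8 (mod 31)
8^2 = (8^1)^2 ≡ 8^2 = 64 ≡ 2 (mod 31)
8^4 = (8^2)^2 ≡ 2^2 = 4 ≡ 4 (mod 31)
8^6 = 8^4 · 8^2 ≡ 4 · 2 ≡ 8 (mod 31).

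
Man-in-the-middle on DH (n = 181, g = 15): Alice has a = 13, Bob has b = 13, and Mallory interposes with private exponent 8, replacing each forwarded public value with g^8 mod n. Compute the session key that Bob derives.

Bob receives Mallory's public value M = 15^8 mod 181 instead of the honest one.
15^1 ≡ 15 (mod 181)
15^2 = (15^1)^2 ≡ 15^2 = 225 ≡ 44 (mod 181)
15^4 = (15^2)^2 ≡ 44^2 = 1936 ≡ 126 (mod 181)
15^8 = (15^4)^2 ≡ 126^2 = 15876 ≡ 129 (mod 181)
So M = 129. Bob computes K = M^13 mod 181.
129^1 ≡ 129 (mod 181)
129^2 = (129^1)^2 ≡ 129^2 = 16641 ≡ 170 (mod 181)
129^4 = (129^2)^2 ≡ 170^2 = 28900 ≡ 121 (mod 181)
129^8 = (129^4)^2 ≡ 121^2 = 14641 ≡ 161 (mod 181)
129^13 = 129^8 · 129^4 · 129^1 ≡ 161 · 121 · 129 ≡ 45 (mod 181).

45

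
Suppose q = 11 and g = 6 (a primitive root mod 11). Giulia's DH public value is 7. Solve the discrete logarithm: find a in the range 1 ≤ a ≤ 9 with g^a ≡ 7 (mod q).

Try successive powers of 6 modulo 11:
6^1 ≡ 6
6^2 ≡ 3
6^3 ≡ 7
Found: a = 3.

3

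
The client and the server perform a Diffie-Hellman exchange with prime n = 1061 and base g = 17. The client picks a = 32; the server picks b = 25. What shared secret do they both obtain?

The server sends B = g^b mod n = 17^25 mod 1061.
17^1 ≡ 17 (mod 1061)
17^2 = (17^1)^2 ≡ 17^2 = 289 ≡ 289 (mod 1061)
17^4 = (17^2)^2 ≡ 289^2 = 83521 ≡ 763 (mod 1061)
17^8 = (17^4)^2 ≡ 763^2 = 582169 ≡ 741 (mod 1061)
17^16 = (17^8)^2 ≡ 741^2 = 549081 ≡ 544 (mod 1061)
17^25 = 17^16 · 17^8 · 17^1 ≡ 544 · 741 · 17 ≡ 830 (mod 1061).
So B = 830. The client then computes K = B^a mod n = 830^32 mod 1061.
830^1 ≡ 830 (mod 1061)
830^2 = (830^1)^2 ≡ 830^2 = 688900 ≡ 311 (mod 1061)
830^4 = (830^2)^2 ≡ 311^2 = 96721 ≡ 170 (mod 1061)
830^8 = (830^4)^2 ≡ 170^2 = 28900 ≡ 253 (mod 1061)
830^16 = (830^8)^2 ≡ 253^2 = 64009 ≡ 349 (mod 1061)
830^32 = (830^16)^2 ≡ 349^2 = 121801 ≡ 847 (mod 1061)

847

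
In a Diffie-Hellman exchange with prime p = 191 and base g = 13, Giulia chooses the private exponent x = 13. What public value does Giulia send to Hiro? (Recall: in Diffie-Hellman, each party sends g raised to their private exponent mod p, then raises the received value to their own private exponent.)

Public value = 13^13 (mod 191).
13^1 ≡ 13 (mod 191)
13^2 = (13^1)^2 ≡ 13^2 = 169 ≡ 169 (mod 191)
13^4 = (13^2)^2 ≡ 169^2 = 28561 ≡ 102 (mod 191)
13^8 = (13^4)^2 ≡ 102^2 = 10404 ≡ 90 (mod 191)
13^13 = 13^8 · 13^4 · 13^1 ≡ 90 · 102 · 13 ≡ 156 (mod 191).

156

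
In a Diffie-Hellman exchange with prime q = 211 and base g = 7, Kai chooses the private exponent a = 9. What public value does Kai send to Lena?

68

Public value = 7^9 mod 211.
7^1 ≡ 7 (mod 211)
7^2 = (7^1)^2 ≡ 7^2 = 49 ≡ 49 (mod 211)
7^4 = (7^2)^2 ≡ 49^2 = 2401 ≡ 80 (mod 211)
7^8 = (7^4)^2 ≡ 80^2 = 6400 ≡ 70 (mod 211)
7^9 = 7^8 · 7^1 ≡ 70 · 7 ≡ 68 (mod 211).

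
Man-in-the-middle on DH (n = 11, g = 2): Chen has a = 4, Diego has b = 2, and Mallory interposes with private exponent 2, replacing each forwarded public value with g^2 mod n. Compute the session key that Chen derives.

3

Chen receives Mallory's public value M = 2^2 mod 11 instead of the honest one.
2^1 ≡ 2 (mod 11)
2^2 = (2^1)^2 ≡ 2^2 = 4 ≡ 4 (mod 11)
So M = 4. Chen computes K = M^4 mod 11.
4^1 ≡ 4 (mod 11)
4^2 = (4^1)^2 ≡ 4^2 = 16 ≡ 5 (mod 11)
4^4 = (4^2)^2 ≡ 5^2 = 25 ≡ 3 (mod 11)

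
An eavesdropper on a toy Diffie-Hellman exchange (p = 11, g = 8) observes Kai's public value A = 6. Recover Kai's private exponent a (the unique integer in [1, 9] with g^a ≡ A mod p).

Try successive powers of 8 modulo 11:
8^1 ≡ 8
8^2 ≡ 9
8^3 ≡ 6
Found: a = 3.

3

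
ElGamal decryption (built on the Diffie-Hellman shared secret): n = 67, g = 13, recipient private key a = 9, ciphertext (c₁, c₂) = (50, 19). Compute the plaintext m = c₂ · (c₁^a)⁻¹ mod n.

44

Shared mask s = c₁^a mod n = 50^9 mod 67.
50^1 ≡ 50 (mod 67)
50^2 = (50^1)^2 ≡ 50^2 = 2500 ≡ 21 (mod 67)
50^4 = (50^2)^2 ≡ 21^2 = 441 ≡ 39 (mod 67)
50^8 = (50^4)^2 ≡ 39^2 = 1521 ≡ 47 (mod 67)
50^9 = 50^8 · 50^1 ≡ 47 · 50 ≡ 5 (mod 67).
So s = 5; s⁻¹ ≡ 27 (mod 67).
m = c₂ · s⁻¹ mod 67 = 19 · 27 mod 67 = 44.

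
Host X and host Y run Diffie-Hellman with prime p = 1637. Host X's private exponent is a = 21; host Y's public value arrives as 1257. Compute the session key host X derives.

1100

Shared key K = 1257^21 mod 1637.
1257^1 ≡ 1257 (mod 1637)
1257^2 = (1257^1)^2 ≡ 1257^2 = 1580049 ≡ 344 (mod 1637)
1257^4 = (1257^2)^2 ≡ 344^2 = 118336 ≡ 472 (mod 1637)
1257^8 = (1257^4)^2 ≡ 472^2 = 222784 ≡ 152 (mod 1637)
1257^16 = (1257^8)^2 ≡ 152^2 = 23104 ≡ 186 (mod 1637)
1257^21 = 1257^16 · 1257^4 · 1257^1 ≡ 186 · 472 · 1257 ≡ 1100 (mod 1637).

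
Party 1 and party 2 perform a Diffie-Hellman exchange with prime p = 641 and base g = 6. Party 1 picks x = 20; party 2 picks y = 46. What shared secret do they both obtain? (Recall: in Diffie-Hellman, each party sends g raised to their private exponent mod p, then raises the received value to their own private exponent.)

Party 1 sends A = g^x mod p = 6^20 mod 641.
6^1 ≡ 6 (mod 641)
6^2 = (6^1)^2 ≡ 6^2 = 36 ≡ 36 (mod 641)
6^4 = (6^2)^2 ≡ 36^2 = 1296 ≡ 14 (mod 641)
6^8 = (6^4)^2 ≡ 14^2 = 196 ≡ 196 (mod 641)
6^16 = (6^8)^2 ≡ 196^2 = 38416 ≡ 597 (mod 641)
6^20 = 6^16 · 6^4 ≡ 597 · 14 ≡ 25 (mod 641).
So A = 25. Party 2 then computes K = A^y mod p = 25^46 mod 641.
25^1 ≡ 25 (mod 641)
25^2 = (25^1)^2 ≡ 25^2 = 625 ≡ 625 (mod 641)
25^4 = (25^2)^2 ≡ 625^2 = 390625 ≡ 256 (mod 641)
25^8 = (25^4)^2 ≡ 256^2 = 65536 ≡ 154 (mod 641)
25^16 = (25^8)^2 ≡ 154^2 = 23716 ≡ 640 (mod 641)
25^32 = (25^16)^2 ≡ 640^2 = 409600 ≡ 1 (mod 641)
25^46 = 25^32 · 25^8 · 25^4 · 25^2 ≡ 1 · 154 · 256 · 625 ≡ 601 (mod 641).

601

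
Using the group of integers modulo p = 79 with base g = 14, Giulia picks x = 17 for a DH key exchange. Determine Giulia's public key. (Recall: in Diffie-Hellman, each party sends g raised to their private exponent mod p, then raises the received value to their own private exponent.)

Public value = 14^17 (mod 79).
14^1 ≡ 14 (mod 79)
14^2 = (14^1)^2 ≡ 14^2 = 196 ≡ 38 (mod 79)
14^4 = (14^2)^2 ≡ 38^2 = 1444 ≡ 22 (mod 79)
14^8 = (14^4)^2 ≡ 22^2 = 484 ≡ 10 (mod 79)
14^16 = (14^8)^2 ≡ 10^2 = 100 ≡ 21 (mod 79)
14^17 = 14^16 · 14^1 ≡ 21 · 14 ≡ 57 (mod 79).

57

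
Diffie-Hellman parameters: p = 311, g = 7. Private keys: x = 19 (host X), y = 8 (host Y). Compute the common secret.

243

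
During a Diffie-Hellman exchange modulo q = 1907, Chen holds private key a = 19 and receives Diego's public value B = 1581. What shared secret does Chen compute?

1772

Shared key K = 1581^19 mod 1907.
1581^1 ≡ 1581 (mod 1907)
1581^2 = (1581^1)^2 ≡ 1581^2 = 2499561 ≡ 1391 (mod 1907)
1581^4 = (1581^2)^2 ≡ 1391^2 = 1934881 ≡ 1183 (mod 1907)
1581^8 = (1581^4)^2 ≡ 1183^2 = 1399489 ≡ 1658 (mod 1907)
1581^16 = (1581^8)^2 ≡ 1658^2 = 2748964 ≡ 977 (mod 1907)
1581^19 = 1581^16 · 1581^2 · 1581^1 ≡ 977 · 1391 · 1581 ≡ 1772 (mod 1907).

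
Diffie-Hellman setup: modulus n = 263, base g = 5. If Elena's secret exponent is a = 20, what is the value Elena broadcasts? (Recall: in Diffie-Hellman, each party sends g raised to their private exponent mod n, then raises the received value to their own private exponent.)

128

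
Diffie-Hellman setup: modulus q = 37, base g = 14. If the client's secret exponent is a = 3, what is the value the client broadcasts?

Public value = 14^{3} \pmod{37}.
14^1 ≡ 14 (mod 37)
14^2 = (14^1)^2 ≡ 14^2 = 196 ≡ 11 (mod 37)
14^3 = 14^2 · 14^1 ≡ 11 · 14 ≡ 6 (mod 37).

6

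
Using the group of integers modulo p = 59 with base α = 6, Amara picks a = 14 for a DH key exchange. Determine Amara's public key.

7

Public value = 6^14 mod 59.
6^1 ≡ 6 (mod 59)
6^2 = (6^1)^2 ≡ 6^2 = 36 ≡ 36 (mod 59)
6^4 = (6^2)^2 ≡ 36^2 = 1296 ≡ 57 (mod 59)
6^8 = (6^4)^2 ≡ 57^2 = 3249 ≡ 4 (mod 59)
6^14 = 6^8 · 6^4 · 6^2 ≡ 4 · 57 · 36 ≡ 7 (mod 59).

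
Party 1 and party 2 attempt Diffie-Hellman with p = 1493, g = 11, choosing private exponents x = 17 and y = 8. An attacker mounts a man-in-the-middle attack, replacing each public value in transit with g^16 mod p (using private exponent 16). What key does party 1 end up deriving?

1316

Party 1 receives an attacker's public value M = 11^16 mod 1493 instead of the honest one.
11^1 ≡ 11 (mod 1493)
11^2 = (11^1)^2 ≡ 11^2 = 121 ≡ 121 (mod 1493)
11^4 = (11^2)^2 ≡ 121^2 = 14641 ≡ 1204 (mod 1493)
11^8 = (11^4)^2 ≡ 1204^2 = 1449616 ≡ 1406 (mod 1493)
11^16 = (11^8)^2 ≡ 1406^2 = 1976836 ≡ 104 (mod 1493)
So M = 104. Party 1 computes K = M^17 mod 1493.
104^1 ≡ 104 (mod 1493)
104^2 = (104^1)^2 ≡ 104^2 = 10816 ≡ 365 (mod 1493)
104^4 = (104^2)^2 ≡ 365^2 = 133225 ≡ 348 (mod 1493)
104^8 = (104^4)^2 ≡ 348^2 = 121104 ≡ 171 (mod 1493)
104^16 = (104^8)^2 ≡ 171^2 = 29241 ≡ 874 (mod 1493)
104^17 = 104^16 · 104^1 ≡ 874 · 104 ≡ 1316 (mod 1493).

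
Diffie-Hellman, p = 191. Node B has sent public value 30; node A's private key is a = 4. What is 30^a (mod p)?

160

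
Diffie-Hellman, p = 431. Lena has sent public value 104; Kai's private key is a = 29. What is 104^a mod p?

332

Shared key K = 104^29 mod 431.
104^1 ≡ 104 (mod 431)
104^2 = (104^1)^2 ≡ 104^2 = 10816 ≡ 41 (mod 431)
104^4 = (104^2)^2 ≡ 41^2 = 1681 ≡ 388 (mod 431)
104^8 = (104^4)^2 ≡ 388^2 = 150544 ≡ 125 (mod 431)
104^16 = (104^8)^2 ≡ 125^2 = 15625 ≡ 109 (mod 431)
104^29 = 104^16 · 104^8 · 104^4 · 104^1 ≡ 109 · 125 · 388 · 104 ≡ 332 (mod 431).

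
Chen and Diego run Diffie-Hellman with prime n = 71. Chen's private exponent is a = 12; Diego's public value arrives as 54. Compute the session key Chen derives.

5

Shared key K = 54^12 mod 71.
54^1 ≡ 54 (mod 71)
54^2 = (54^1)^2 ≡ 54^2 = 2916 ≡ 5 (mod 71)
54^4 = (54^2)^2 ≡ 5^2 = 25 ≡ 25 (mod 71)
54^8 = (54^4)^2 ≡ 25^2 = 625 ≡ 57 (mod 71)
54^12 = 54^8 · 54^4 ≡ 57 · 25 ≡ 5 (mod 71).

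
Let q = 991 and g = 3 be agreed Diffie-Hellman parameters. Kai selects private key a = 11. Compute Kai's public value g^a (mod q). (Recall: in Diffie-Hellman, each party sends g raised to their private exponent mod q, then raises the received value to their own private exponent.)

Public value = 3^11 (mod 991).
3^1 ≡ 3 (mod 991)
3^2 = (3^1)^2 ≡ 3^2 = 9 ≡ 9 (mod 991)
3^4 = (3^2)^2 ≡ 9^2 = 81 ≡ 81 (mod 991)
3^8 = (3^4)^2 ≡ 81^2 = 6561 ≡ 615 (mod 991)
3^11 = 3^8 · 3^2 · 3^1 ≡ 615 · 9 · 3 ≡ 749 (mod 991).

749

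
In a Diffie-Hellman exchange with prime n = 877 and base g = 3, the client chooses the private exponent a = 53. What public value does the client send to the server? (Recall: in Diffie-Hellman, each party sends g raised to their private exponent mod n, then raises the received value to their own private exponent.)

Public value = 3^53 (mod 877).
3^1 ≡ 3 (mod 877)
3^2 = (3^1)^2 ≡ 3^2 = 9 ≡ 9 (mod 877)
3^4 = (3^2)^2 ≡ 9^2 = 81 ≡ 81 (mod 877)
3^8 = (3^4)^2 ≡ 81^2 = 6561 ≡ 422 (mod 877)
3^16 = (3^8)^2 ≡ 422^2 = 178084 ≡ 53 (mod 877)
3^32 = (3^16)^2 ≡ 53^2 = 2809 ≡ 178 (mod 877)
3^53 = 3^32 · 3^16 · 3^4 · 3^1 ≡ 178 · 53 · 81 · 3 ≡ 861 (mod 877).

861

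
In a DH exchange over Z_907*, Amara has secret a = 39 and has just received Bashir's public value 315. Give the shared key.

Shared key K = 315^39 mod 907.
315^1 ≡ 315 (mod 907)
315^2 = (315^1)^2 ≡ 315^2 = 99225 ≡ 362 (mod 907)
315^4 = (315^2)^2 ≡ 362^2 = 131044 ≡ 436 (mod 907)
315^8 = (315^4)^2 ≡ 436^2 = 190096 ≡ 533 (mod 907)
315^16 = (315^8)^2 ≡ 533^2 = 284089 ≡ 198 (mod 907)
315^32 = (315^16)^2 ≡ 198^2 = 39204 ≡ 203 (mod 907)
315^39 = 315^32 · 315^4 · 315^2 · 315^1 ≡ 203 · 436 · 362 · 315 ≡ 21 (mod 907).

21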